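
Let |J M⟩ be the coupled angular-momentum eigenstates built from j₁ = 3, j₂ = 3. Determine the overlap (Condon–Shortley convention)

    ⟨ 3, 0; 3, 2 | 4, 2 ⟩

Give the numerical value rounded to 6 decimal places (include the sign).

j₁+j₂−J=2  J+j₁−j₂=4  J−j₁+j₂=4  j₁+j₂+J+1=11
(j₁±m₁, j₂±m₂, J±M) = (3,3,5,1,6,2)
P² = 124416/77
sum k=1..2:
  [1] −1/96 = -1/96
  [2] +1/72 = 1/72
S = 1/288
C² = P²·S² = 3/154 ; C = +0.139573

+0.139573  (= +√(3/154))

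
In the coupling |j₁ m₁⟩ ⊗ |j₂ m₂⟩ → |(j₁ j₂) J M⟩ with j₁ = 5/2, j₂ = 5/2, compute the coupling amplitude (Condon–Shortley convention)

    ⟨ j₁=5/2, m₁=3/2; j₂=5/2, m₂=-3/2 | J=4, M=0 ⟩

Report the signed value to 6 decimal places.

+√(9/28) = +0.566947

√[9·1!4!4!/10! · 4!1!1!4!4!4!] = √(82944/175)
  +(−1)^0/∏(0,1,1,1,3,3)! = 1/36  (running 1/36)
  +(−1)^1/∏(1,0,0,0,4,4)! = -1/576  (running 5/192)
⟨..|..⟩ = √(82944/175)·(5/192) = +0.566947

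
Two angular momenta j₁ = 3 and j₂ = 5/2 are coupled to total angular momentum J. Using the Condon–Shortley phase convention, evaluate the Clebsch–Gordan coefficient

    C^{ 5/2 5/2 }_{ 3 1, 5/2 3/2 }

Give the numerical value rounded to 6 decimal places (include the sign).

j₁+j₂−J=3  J+j₁−j₂=3  J−j₁+j₂=2  j₁+j₂+J+1=9
(j₁±m₁, j₂±m₂, J±M) = (4,2,4,1,5,0)
P² = 1152/7
sum k=2..2:
  [2] +1/24 = 1/24
S = 1/24
C² = P²·S² = 2/7 ; C = +0.534522

+√(2/7) = +0.534522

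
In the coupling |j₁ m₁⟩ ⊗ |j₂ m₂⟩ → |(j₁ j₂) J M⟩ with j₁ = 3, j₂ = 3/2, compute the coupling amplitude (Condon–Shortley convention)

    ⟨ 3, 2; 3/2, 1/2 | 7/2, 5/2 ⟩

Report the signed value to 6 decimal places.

+0.377964  (= +√(1/7))

j₁+j₂−J=1  J+j₁−j₂=5  J−j₁+j₂=2  j₁+j₂+J+1=9
(j₁±m₁, j₂±m₂, J±M) = (5,1,2,1,6,1)
P² = 6400/7
sum k=0..1:
  [0] +1/48 = 1/48
  [1] −1/120 = -1/120
S = 1/80
C² = P²·S² = 1/7 ; C = +0.377964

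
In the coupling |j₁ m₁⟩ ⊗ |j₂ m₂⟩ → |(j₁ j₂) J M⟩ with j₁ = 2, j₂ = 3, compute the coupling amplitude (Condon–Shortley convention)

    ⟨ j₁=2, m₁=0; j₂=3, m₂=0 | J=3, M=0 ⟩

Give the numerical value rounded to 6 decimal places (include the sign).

triangle: 2!·2!·4!/9! = 96/362880
(j±m)!: 2!·2!·3!·3!·3!·3! = 5184
prefactor² = (2J+1)·Δ·N² = 48/5
  k=0: +1/(0!·2!·2!·3!·0!·1!) = 1/24
  k=1: −1/(1!·1!·1!·2!·1!·2!) = -1/4
  k=2: +1/(2!·0!·0!·1!·2!·3!) = 1/24
Σ = -1/6  ⇒  CG² = 48/5·(-1/6)² = 4/15
CG = −√(4/15) = -0.516398

−√(4/15) = -0.516398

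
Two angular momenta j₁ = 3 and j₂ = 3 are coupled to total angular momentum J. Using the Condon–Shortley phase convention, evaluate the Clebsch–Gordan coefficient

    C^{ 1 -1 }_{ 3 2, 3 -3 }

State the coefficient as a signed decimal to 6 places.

+0.327327

j₁+j₂−J=5  J+j₁−j₂=1  J−j₁+j₂=1  j₁+j₂+J+1=8
(j₁±m₁, j₂±m₂, J±M) = (5,1,0,6,0,2)
P² = 10800/7
sum k=0..0:
  [0] +1/120 = 1/120
S = 1/120
C² = P²·S² = 3/28 ; C = +0.327327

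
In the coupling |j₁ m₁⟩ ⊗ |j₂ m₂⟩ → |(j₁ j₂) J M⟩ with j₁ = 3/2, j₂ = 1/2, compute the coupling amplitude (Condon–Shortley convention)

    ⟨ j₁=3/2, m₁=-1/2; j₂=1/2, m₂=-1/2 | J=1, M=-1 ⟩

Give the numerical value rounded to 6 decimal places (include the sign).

+√(1/4) = +0.500000

triangle: 1!*2!*0!/4! = 2/24
(j±m)!: 1!*2!*0!*1!*0!*2! = 4
prefactor² = (2J+1)*Δ*N² = 1
  k=0: +1/(0!*1!*2!*0!*0!*0!) = 1/2
Σ = 1/2  ⇒  CG² = 1*1/2² = 1/4
CG = +√(1/4) = +0.500000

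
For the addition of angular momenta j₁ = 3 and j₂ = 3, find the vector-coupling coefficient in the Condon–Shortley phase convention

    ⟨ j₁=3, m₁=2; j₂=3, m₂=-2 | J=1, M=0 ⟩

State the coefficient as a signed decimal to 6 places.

−√(1/7) = -0.377964

triangle: 5!·1!·1!/8! = 120/40320
(j±m)!: 5!·1!·1!·5!·1!·1! = 14400
prefactor² = (2J+1)·Δ·N² = 900/7
  k=0: +1/(0!·5!·1!·1!·0!·0!) = 1/120
  k=1: −1/(1!·4!·0!·0!·1!·1!) = -1/24
Σ = -1/30  ⇒  CG² = 900/7·(-1/30)² = 1/7
CG = −√(1/7) = -0.377964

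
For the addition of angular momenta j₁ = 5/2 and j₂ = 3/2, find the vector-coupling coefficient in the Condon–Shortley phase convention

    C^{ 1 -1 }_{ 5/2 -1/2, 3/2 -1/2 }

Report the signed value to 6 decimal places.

√[3·3!2!0!/6! · 2!3!1!2!0!2!] = √(12/5)
  +(−1)^1/∏(1,2,2,0,0,0)! = -1/4  (running -1/4)
⟨..|..⟩ = √(12/5)·(-1/4) = -0.387298

-0.387298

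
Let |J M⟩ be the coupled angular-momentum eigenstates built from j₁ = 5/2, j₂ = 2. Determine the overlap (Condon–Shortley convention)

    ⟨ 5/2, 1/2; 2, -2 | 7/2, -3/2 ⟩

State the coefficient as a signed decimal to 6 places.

+√(8/21) = +0.617213

j₁+j₂−J=1  J+j₁−j₂=4  J−j₁+j₂=3  j₁+j₂+J+1=9
(j₁±m₁, j₂±m₂, J±M) = (3,2,0,4,2,5)
P² = 1536/7
sum k=0..0:
  [0] +1/24 = 1/24
S = 1/24
C² = P²·S² = 8/21 ; C = +0.617213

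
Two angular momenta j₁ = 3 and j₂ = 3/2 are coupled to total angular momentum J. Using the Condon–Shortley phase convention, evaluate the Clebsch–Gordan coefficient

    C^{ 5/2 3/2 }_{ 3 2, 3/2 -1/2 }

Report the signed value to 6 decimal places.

+√(1/14) ≈ +0.267261

j₁+j₂−J=2  J+j₁−j₂=4  J−j₁+j₂=1  j₁+j₂+J+1=8
(j₁±m₁, j₂±m₂, J±M) = (5,1,1,2,4,1)
P² = 288/7
sum k=0..1:
  [0] +1/12 = 1/12
  [1] −1/24 = -1/24
S = 1/24
C² = P²·S² = 1/14 ; C = +0.267261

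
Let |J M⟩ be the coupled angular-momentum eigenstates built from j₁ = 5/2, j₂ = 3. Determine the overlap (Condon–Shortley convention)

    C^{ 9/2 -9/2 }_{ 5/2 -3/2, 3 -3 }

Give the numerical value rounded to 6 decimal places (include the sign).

j₁+j₂−J=1  J+j₁−j₂=4  J−j₁+j₂=5  j₁+j₂+J+1=11
(j₁±m₁, j₂±m₂, J±M) = (1,4,0,6,0,9)
P² = 49766400/11
sum k=0..0:
  [0] +1/2880 = 1/2880
S = 1/2880
C² = P²·S² = 6/11 ; C = +0.738549

+√(6/11) ≈ +0.738549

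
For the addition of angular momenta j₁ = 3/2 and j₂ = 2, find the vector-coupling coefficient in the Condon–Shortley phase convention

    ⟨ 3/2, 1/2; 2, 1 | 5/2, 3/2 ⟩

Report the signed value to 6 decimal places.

triangle: 1!·2!·3!/7! = 12/5040
(j±m)!: 2!·1!·3!·1!·4!·1! = 288
prefactor² = (2J+1)·Δ·N² = 144/35
  k=0: +1/(0!·1!·1!·3!·1!·0!) = 1/6
  k=1: −1/(1!·0!·0!·2!·2!·1!) = -1/4
Σ = -1/12  ⇒  CG² = 144/35·(-1/12)² = 1/35
CG = −√(1/35) = -0.169031

-0.169031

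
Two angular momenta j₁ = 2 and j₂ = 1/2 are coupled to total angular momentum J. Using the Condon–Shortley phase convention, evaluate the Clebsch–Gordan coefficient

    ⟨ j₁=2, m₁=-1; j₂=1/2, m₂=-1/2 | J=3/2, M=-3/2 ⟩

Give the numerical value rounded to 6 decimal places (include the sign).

√[4·1!3!0!/5! · 1!3!0!1!0!3!] = √(36/5)
  +(−1)^0/∏(0,1,3,0,0,0)! = 1/6  (running 1/6)
⟨..|..⟩ = √(36/5)·(1/6) = +0.447214

+0.447214  (= +√(1/5))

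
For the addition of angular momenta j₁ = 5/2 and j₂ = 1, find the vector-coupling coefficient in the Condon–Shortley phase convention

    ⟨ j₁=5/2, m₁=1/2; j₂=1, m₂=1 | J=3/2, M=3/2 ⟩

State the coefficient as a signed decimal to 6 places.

+√(1/15) ≈ +0.258199

triangle: 2!·3!·0!/6! = 12/720
(j±m)!: 3!·2!·2!·0!·3!·0! = 144
prefactor² = (2J+1)·Δ·N² = 48/5
  k=2: +1/(2!·0!·0!·0!·3!·0!) = 1/12
Σ = 1/12  ⇒  CG² = 48/5·1/12² = 1/15
CG = +√(1/15) = +0.258199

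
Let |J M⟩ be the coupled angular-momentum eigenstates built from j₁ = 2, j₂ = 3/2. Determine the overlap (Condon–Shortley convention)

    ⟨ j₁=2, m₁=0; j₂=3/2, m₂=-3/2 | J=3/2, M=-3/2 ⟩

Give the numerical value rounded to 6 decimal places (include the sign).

triangle: 2!*2!*1!/6! = 4/720
(j±m)!: 2!*2!*0!*3!*0!*3! = 144
prefactor² = (2J+1)*Δ*N² = 16/5
  k=0: +1/(0!*2!*2!*0!*0!*1!) = 1/4
Σ = 1/4  ⇒  CG² = 16/5*1/4² = 1/5
CG = +√(1/5) = +0.447214

+√(1/5) = +0.447214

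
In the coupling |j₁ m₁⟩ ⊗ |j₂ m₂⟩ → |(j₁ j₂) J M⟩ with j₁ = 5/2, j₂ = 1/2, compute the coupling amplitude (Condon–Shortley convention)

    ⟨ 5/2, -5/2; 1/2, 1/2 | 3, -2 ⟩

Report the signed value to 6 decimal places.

√[7·0!5!1!/7! · 0!5!1!0!1!5!] = √(2400)
  +(−1)^0/∏(0,0,5,1,0,0)! = 1/120  (running 1/120)
⟨..|..⟩ = √(2400)·(1/120) = +0.408248

+√(1/6) ≈ +0.408248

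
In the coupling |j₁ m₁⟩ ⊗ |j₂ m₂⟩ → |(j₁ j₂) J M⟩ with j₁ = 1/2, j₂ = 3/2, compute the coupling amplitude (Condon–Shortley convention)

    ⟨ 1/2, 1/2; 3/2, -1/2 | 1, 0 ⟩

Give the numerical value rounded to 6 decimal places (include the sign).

+√(1/2) ≈ +0.707107

j₁+j₂−J=1  J+j₁−j₂=0  J−j₁+j₂=2  j₁+j₂+J+1=4
(j₁±m₁, j₂±m₂, J±M) = (1,0,1,2,1,1)
P² = 1/2
sum k=0..0:
  [0] +1/1 = 1
S = 1
C² = P²·S² = 1/2 ; C = +0.707107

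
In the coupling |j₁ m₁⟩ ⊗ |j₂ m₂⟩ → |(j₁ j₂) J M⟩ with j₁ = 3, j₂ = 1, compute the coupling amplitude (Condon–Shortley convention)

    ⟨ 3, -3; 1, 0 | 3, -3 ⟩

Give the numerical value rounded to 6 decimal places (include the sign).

−√(3/4) = -0.866025

j₁+j₂−J=1  J+j₁−j₂=5  J−j₁+j₂=1  j₁+j₂+J+1=8
(j₁±m₁, j₂±m₂, J±M) = (0,6,1,1,0,6)
P² = 10800
sum k=1..1:
  [1] −1/120 = -1/120
S = -1/120
C² = P²·S² = 3/4 ; C = -0.866025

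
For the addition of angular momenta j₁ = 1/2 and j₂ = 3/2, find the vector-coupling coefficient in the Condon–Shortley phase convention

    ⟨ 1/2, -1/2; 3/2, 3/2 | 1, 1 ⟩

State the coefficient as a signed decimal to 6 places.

√[3·1!0!2!/4! · 0!1!3!0!2!0!] = √(3)
  +(−1)^1/∏(1,0,0,2,0,0)! = -1/2  (running -1/2)
⟨..|..⟩ = √(3)·(-1/2) = -0.866025

−√(3/4) = -0.866025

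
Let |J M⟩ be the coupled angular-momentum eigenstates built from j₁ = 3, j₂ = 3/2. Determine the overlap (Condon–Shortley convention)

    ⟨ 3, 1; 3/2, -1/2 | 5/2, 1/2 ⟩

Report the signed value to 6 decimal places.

-0.119523  (= −√(1/70))

triangle: 2!×4!×1!/8! = 48/40320
(j±m)!: 4!×2!×1!×2!×3!×2! = 1152
prefactor² = (2J+1)×Δ×N² = 288/35
  k=0: +1/(0!×2!×2!×1!×2!×0!) = 1/8
  k=1: −1/(1!×1!×1!×0!×3!×1!) = -1/6
Σ = -1/24  ⇒  CG² = 288/35×(-1/24)² = 1/70
CG = −√(1/70) = -0.119523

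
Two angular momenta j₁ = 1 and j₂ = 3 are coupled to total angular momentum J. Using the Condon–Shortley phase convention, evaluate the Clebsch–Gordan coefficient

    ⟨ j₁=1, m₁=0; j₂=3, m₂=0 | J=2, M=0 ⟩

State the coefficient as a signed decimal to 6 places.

−√(3/7) = -0.654654

triangle: 2!·0!·4!/7! = 48/5040
(j±m)!: 1!·1!·3!·3!·2!·2! = 144
prefactor² = (2J+1)·Δ·N² = 48/7
  k=1: −1/(1!·1!·0!·2!·0!·2!) = -1/4
Σ = -1/4  ⇒  CG² = 48/7·(-1/4)² = 3/7
CG = −√(3/7) = -0.654654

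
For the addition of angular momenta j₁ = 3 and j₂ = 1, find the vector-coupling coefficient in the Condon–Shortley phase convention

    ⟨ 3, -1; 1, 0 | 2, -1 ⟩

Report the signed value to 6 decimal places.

j₁+j₂−J=2  J+j₁−j₂=4  J−j₁+j₂=0  j₁+j₂+J+1=7
(j₁±m₁, j₂±m₂, J±M) = (2,4,1,1,1,3)
P² = 96/7
sum k=1..1:
  [1] −1/6 = -1/6
S = -1/6
C² = P²·S² = 8/21 ; C = -0.617213

-0.617213  (= −√(8/21))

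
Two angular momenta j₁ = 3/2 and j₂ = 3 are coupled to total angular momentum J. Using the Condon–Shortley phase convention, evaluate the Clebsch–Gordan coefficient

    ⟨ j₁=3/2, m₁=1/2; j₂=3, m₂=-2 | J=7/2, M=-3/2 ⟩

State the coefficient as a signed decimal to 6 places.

j₁+j₂−J=1  J+j₁−j₂=2  J−j₁+j₂=5  j₁+j₂+J+1=9
(j₁±m₁, j₂±m₂, J±M) = (2,1,1,5,2,5)
P² = 6400/21
sum k=0..1:
  [0] +1/24 = 1/24
  [1] −1/240 = -1/240
S = 3/80
C² = P²·S² = 3/7 ; C = +0.654654

+√(3/7) ≈ +0.654654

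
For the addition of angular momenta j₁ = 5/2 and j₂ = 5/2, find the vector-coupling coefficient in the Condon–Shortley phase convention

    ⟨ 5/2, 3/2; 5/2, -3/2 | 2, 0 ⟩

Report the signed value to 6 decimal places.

+√(1/84) ≈ +0.109109

j₁+j₂−J=3  J+j₁−j₂=2  J−j₁+j₂=2  j₁+j₂+J+1=8
(j₁±m₁, j₂±m₂, J±M) = (4,1,1,4,2,2)
P² = 48/7
sum k=0..1:
  [0] +1/6 = 1/6
  [1] −1/8 = -1/8
S = 1/24
C² = P²·S² = 1/84 ; C = +0.109109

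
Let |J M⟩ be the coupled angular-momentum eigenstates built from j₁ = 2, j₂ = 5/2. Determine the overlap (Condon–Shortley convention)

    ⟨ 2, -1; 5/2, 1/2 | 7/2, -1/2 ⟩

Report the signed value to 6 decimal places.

−√(14/45) ≈ -0.557773

√[8·1!3!4!/9! · 1!3!3!2!3!4!] = √(1152/35)
  +(−1)^0/∏(0,1,3,3,0,1)! = 1/36  (running 1/36)
  +(−1)^1/∏(1,0,2,2,1,2)! = -1/8  (running -7/72)
⟨..|..⟩ = √(1152/35)·(-7/72) = -0.557773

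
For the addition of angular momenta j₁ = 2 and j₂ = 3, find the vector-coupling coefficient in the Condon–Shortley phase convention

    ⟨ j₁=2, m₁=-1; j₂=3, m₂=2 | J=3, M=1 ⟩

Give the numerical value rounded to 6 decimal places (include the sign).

+0.500000  (= +√(1/4))

√[7·2!2!4!/9! · 1!3!5!1!4!2!] = √(64)
  +(−1)^1/∏(1,1,2,4,0,0)! = -1/48  (running -1/48)
  +(−1)^2/∏(2,0,1,3,1,1)! = 1/12  (running 1/16)
⟨..|..⟩ = √(64)·(1/16) = +0.500000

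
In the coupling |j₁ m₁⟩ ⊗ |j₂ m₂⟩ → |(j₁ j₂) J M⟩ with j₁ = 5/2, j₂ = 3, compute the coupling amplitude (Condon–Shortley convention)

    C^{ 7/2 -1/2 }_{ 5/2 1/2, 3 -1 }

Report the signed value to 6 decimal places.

−√(1/63) = -0.125988

triangle: 2!×3!×4!/10! = 288/3628800
(j±m)!: 3!×2!×2!×4!×3!×4! = 82944
prefactor² = (2J+1)×Δ×N² = 9216/175
  k=0: +1/(0!×2!×2!×2!×1!×2!) = 1/16
  k=1: −1/(1!×1!×1!×1!×2!×3!) = -1/12
  k=2: +1/(2!×0!×0!×0!×3!×4!) = 1/288
Σ = -5/288  ⇒  CG² = 9216/175×(-5/288)² = 1/63
CG = −√(1/63) = -0.125988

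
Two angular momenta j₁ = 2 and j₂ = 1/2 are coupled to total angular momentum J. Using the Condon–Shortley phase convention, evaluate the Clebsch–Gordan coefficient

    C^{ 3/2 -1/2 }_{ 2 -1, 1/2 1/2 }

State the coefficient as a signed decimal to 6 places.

−√(3/5) = -0.774597

√[4·1!3!0!/5! · 1!3!1!0!1!2!] = √(12/5)
  +(−1)^1/∏(1,0,2,0,1,0)! = -1/2  (running -1/2)
⟨..|..⟩ = √(12/5)·(-1/2) = -0.774597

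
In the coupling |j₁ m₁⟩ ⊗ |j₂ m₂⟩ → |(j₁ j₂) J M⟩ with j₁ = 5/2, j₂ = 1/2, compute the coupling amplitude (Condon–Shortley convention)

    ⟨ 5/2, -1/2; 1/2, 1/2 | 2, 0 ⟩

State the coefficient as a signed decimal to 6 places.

j₁+j₂−J=1  J+j₁−j₂=4  J−j₁+j₂=0  j₁+j₂+J+1=6
(j₁±m₁, j₂±m₂, J±M) = (2,3,1,0,2,2)
P² = 8
sum k=1..1:
  [1] −1/4 = -1/4
S = -1/4
C² = P²·S² = 1/2 ; C = -0.707107

−√(1/2) ≈ -0.707107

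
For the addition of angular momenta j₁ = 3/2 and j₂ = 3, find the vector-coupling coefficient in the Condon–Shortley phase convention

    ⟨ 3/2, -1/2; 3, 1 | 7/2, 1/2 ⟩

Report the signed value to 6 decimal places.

-0.534522  (= −√(2/7))

√[8·1!2!5!/9! · 1!2!4!2!4!3!] = √(512/7)
  +(−1)^0/∏(0,1,2,4,0,1)! = 1/48  (running 1/48)
  +(−1)^1/∏(1,0,1,3,1,2)! = -1/12  (running -1/16)
⟨..|..⟩ = √(512/7)·(-1/16) = -0.534522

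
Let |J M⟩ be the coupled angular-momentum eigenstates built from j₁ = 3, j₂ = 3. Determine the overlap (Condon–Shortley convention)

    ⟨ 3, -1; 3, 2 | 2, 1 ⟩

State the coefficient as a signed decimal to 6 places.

triangle: 4!*2!*2!/9! = 96/362880
(j±m)!: 2!*4!*5!*1!*3!*1! = 34560
prefactor² = (2J+1)*Δ*N² = 320/7
  k=3: −1/(3!*1!*1!*2!*1!*0!) = -1/12
  k=4: +1/(4!*0!*0!*1!*2!*1!) = 1/48
Σ = -1/16  ⇒  CG² = 320/7*(-1/16)² = 5/28
CG = −√(5/28) = -0.422577

-0.422577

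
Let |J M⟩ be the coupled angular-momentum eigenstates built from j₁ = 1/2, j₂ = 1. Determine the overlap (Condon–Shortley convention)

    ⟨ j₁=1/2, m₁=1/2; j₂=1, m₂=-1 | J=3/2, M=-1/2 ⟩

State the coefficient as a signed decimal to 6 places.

j₁+j₂−J=0  J+j₁−j₂=1  J−j₁+j₂=2  j₁+j₂+J+1=4
(j₁±m₁, j₂±m₂, J±M) = (1,0,0,2,1,2)
P² = 4/3
sum k=0..0:
  [0] +1/2 = 1/2
S = 1/2
C² = P²·S² = 1/3 ; C = +0.577350

+√(1/3) ≈ +0.577350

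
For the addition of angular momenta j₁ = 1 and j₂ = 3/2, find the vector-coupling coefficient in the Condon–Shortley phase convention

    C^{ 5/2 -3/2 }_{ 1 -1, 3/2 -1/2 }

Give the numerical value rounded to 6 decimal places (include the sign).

+√(3/5) = +0.774597

triangle: 0!·2!·3!/6! = 12/720
(j±m)!: 0!·2!·1!·2!·1!·4! = 96
prefactor² = (2J+1)·Δ·N² = 48/5
  k=0: +1/(0!·0!·2!·1!·0!·2!) = 1/4
Σ = 1/4  ⇒  CG² = 48/5·1/4² = 3/5
CG = +√(3/5) = +0.774597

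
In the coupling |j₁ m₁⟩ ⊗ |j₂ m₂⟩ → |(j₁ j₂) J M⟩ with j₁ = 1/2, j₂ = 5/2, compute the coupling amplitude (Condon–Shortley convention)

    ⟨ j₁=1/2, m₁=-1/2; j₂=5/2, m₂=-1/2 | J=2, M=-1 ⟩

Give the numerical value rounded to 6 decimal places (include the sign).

√[5·1!0!4!/6! · 0!1!2!3!1!3!] = √(12)
  +(−1)^1/∏(1,0,0,1,0,3)! = -1/6  (running -1/6)
⟨..|..⟩ = √(12)·(-1/6) = -0.577350

−√(1/3) = -0.577350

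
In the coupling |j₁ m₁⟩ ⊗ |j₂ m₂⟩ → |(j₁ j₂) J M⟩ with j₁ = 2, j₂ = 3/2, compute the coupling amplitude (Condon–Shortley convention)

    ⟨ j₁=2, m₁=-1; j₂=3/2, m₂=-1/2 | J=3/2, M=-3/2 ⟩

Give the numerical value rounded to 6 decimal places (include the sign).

-0.632456  (= −√(2/5))

triangle: 2!*2!*1!/6! = 4/720
(j±m)!: 1!*3!*1!*2!*0!*3! = 72
prefactor² = (2J+1)*Δ*N² = 8/5
  k=1: −1/(1!*1!*2!*0!*0!*1!) = -1/2
Σ = -1/2  ⇒  CG² = 8/5*(-1/2)² = 2/5
CG = −√(2/5) = -0.632456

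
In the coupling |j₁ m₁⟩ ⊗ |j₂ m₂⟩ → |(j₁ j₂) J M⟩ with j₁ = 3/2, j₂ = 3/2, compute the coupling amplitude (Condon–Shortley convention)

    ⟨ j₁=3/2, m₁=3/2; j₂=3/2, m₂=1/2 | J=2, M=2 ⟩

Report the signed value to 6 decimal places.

j₁+j₂−J=1  J+j₁−j₂=2  J−j₁+j₂=2  j₁+j₂+J+1=6
(j₁±m₁, j₂±m₂, J±M) = (3,0,2,1,4,0)
P² = 8
sum k=0..0:
  [0] +1/4 = 1/4
S = 1/4
C² = P²·S² = 1/2 ; C = +0.707107

+√(1/2) = +0.707107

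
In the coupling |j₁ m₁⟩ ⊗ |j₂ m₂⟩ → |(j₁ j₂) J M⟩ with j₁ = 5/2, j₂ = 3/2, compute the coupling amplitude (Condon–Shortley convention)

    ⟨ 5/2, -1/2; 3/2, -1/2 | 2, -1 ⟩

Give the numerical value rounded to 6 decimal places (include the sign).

j₁+j₂−J=2  J+j₁−j₂=3  J−j₁+j₂=1  j₁+j₂+J+1=7
(j₁±m₁, j₂±m₂, J±M) = (2,3,1,2,1,3)
P² = 12/7
sum k=0..1:
  [0] +1/12 = 1/12
  [1] −1/2 = -1/2
S = -5/12
C² = P²·S² = 25/84 ; C = -0.545545

−√(25/84) ≈ -0.545545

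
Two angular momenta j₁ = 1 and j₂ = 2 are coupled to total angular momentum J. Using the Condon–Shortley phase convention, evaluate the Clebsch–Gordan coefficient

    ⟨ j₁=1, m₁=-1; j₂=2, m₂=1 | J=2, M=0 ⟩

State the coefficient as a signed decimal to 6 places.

triangle: 1!×1!×3!/6! = 6/720
(j±m)!: 0!×2!×3!×1!×2!×2! = 48
prefactor² = (2J+1)×Δ×N² = 2
  k=1: −1/(1!×0!×1!×2!×0!×1!) = -1/2
Σ = -1/2  ⇒  CG² = 2×(-1/2)² = 1/2
CG = −√(1/2) = -0.707107

−√(1/2) = -0.707107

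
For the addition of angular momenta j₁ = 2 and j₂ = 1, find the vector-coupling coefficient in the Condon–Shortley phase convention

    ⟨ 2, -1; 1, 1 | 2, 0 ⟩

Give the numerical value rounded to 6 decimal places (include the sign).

-0.707107

√[5·1!3!1!/6! · 1!3!2!0!2!2!] = √(2)
  +(−1)^1/∏(1,0,2,1,1,0)! = -1/2  (running -1/2)
⟨..|..⟩ = √(2)·(-1/2) = -0.707107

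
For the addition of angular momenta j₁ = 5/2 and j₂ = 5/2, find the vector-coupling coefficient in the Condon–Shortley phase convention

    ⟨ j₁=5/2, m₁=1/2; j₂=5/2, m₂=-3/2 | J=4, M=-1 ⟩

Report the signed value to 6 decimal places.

+0.597614  (= +√(5/14))

triangle: 1!·4!·4!/10! = 576/3628800
(j±m)!: 3!·2!·1!·4!·3!·5! = 207360
prefactor² = (2J+1)·Δ·N² = 10368/35
  k=0: +1/(0!·1!·2!·1!·2!·3!) = 1/24
  k=1: −1/(1!·0!·1!·0!·3!·4!) = -1/144
Σ = 5/144  ⇒  CG² = 10368/35·5/144² = 5/14
CG = +√(5/14) = +0.597614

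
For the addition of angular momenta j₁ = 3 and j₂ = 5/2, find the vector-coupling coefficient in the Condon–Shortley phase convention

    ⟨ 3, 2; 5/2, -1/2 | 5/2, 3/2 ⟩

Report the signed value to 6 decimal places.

triangle: 3!×3!×2!/9! = 72/362880
(j±m)!: 5!×1!×2!×3!×4!×1! = 34560
prefactor² = (2J+1)×Δ×N² = 288/7
  k=0: +1/(0!×3!×1!×2!×2!×0!) = 1/24
  k=1: −1/(1!×2!×0!×1!×3!×1!) = -1/12
Σ = -1/24  ⇒  CG² = 288/7×(-1/24)² = 1/14
CG = −√(1/14) = -0.267261

-0.267261  (= −√(1/14))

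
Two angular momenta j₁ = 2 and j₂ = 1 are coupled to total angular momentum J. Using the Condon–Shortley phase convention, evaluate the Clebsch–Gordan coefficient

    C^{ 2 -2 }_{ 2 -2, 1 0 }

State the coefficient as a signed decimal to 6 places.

√[5·1!3!1!/6! · 0!4!1!1!0!4!] = √(24)
  +(−1)^1/∏(1,0,3,0,0,1)! = -1/6  (running -1/6)
⟨..|..⟩ = √(24)·(-1/6) = -0.816497

-0.816497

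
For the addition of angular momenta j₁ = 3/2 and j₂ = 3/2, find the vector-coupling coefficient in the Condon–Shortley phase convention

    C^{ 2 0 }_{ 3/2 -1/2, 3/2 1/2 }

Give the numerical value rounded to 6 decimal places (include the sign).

−√(1/4) = -0.500000

triangle: 1!·2!·2!/6! = 4/720
(j±m)!: 1!·2!·2!·1!·2!·2! = 16
prefactor² = (2J+1)·Δ·N² = 4/9
  k=0: +1/(0!·1!·2!·2!·0!·0!) = 1/4
  k=1: −1/(1!·0!·1!·1!·1!·1!) = -1
Σ = -3/4  ⇒  CG² = 4/9·(-3/4)² = 1/4
CG = −√(1/4) = -0.500000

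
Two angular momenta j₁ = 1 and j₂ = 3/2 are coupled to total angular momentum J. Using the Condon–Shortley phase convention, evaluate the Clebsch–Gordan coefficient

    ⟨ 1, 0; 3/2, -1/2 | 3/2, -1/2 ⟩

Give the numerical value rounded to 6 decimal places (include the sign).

triangle: 1!×1!×2!/5! = 2/120
(j±m)!: 1!×1!×1!×2!×1!×2! = 4
prefactor² = (2J+1)×Δ×N² = 4/15
  k=0: +1/(0!×1!×1!×1!×0!×1!) = 1
  k=1: −1/(1!×0!×0!×0!×1!×2!) = -1/2
Σ = 1/2  ⇒  CG² = 4/15×1/2² = 1/15
CG = +√(1/15) = +0.258199

+0.258199  (= +√(1/15))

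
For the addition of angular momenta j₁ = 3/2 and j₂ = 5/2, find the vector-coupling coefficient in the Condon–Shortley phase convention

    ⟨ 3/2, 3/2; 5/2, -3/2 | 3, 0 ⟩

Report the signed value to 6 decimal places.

+0.547723

triangle: 1!·2!·4!/8! = 48/40320
(j±m)!: 3!·0!·1!·4!·3!·3! = 5184
prefactor² = (2J+1)·Δ·N² = 216/5
  k=0: +1/(0!·1!·0!·1!·2!·3!) = 1/12
Σ = 1/12  ⇒  CG² = 216/5·1/12² = 3/10
CG = +√(3/10) = +0.547723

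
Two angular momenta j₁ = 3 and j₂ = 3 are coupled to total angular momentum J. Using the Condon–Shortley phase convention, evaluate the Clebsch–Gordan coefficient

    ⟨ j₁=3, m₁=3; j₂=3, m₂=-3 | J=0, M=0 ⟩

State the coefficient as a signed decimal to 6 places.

√[1·6!0!0!/7! · 6!0!0!6!0!0!] = √(518400/7)
  +(−1)^0/∏(0,6,0,0,0,0)! = 1/720  (running 1/720)
⟨..|..⟩ = √(518400/7)·(1/720) = +0.377964

+√(1/7) ≈ +0.377964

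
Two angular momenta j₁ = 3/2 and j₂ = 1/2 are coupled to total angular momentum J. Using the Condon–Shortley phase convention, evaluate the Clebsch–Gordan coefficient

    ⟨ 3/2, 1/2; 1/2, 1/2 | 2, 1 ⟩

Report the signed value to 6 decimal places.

j₁+j₂−J=0  J+j₁−j₂=3  J−j₁+j₂=1  j₁+j₂+J+1=5
(j₁±m₁, j₂±m₂, J±M) = (2,1,1,0,3,1)
P² = 3
sum k=0..0:
  [0] +1/2 = 1/2
S = 1/2
C² = P²·S² = 3/4 ; C = +0.866025

+0.866025  (= +√(3/4))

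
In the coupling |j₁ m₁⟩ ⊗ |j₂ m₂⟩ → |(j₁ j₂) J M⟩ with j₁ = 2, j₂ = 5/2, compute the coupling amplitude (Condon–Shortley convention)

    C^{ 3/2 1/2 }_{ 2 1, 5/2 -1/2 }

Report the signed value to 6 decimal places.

−√(5/21) = -0.487950

triangle: 3!*1!*2!/7! = 12/5040
(j±m)!: 3!*1!*2!*3!*2!*1! = 144
prefactor² = (2J+1)*Δ*N² = 48/35
  k=0: +1/(0!*3!*1!*2!*0!*0!) = 1/12
  k=1: −1/(1!*2!*0!*1!*1!*1!) = -1/2
Σ = -5/12  ⇒  CG² = 48/35*(-5/12)² = 5/21
CG = −√(5/21) = -0.487950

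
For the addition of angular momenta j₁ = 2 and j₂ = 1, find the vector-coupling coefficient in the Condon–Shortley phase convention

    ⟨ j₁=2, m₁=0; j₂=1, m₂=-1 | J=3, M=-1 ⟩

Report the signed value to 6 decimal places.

+0.632456  (= +√(2/5))

j₁+j₂−J=0  J+j₁−j₂=4  J−j₁+j₂=2  j₁+j₂+J+1=7
(j₁±m₁, j₂±m₂, J±M) = (2,2,0,2,2,4)
P² = 128/5
sum k=0..0:
  [0] +1/8 = 1/8
S = 1/8
C² = P²·S² = 2/5 ; C = +0.632456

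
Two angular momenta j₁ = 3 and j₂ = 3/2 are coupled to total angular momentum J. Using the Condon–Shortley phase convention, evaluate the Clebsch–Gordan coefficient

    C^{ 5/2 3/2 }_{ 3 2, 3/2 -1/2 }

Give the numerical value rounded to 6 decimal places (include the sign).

+0.267261

√[6·2!4!1!/8! · 5!1!1!2!4!1!] = √(288/7)
  +(−1)^0/∏(0,2,1,1,3,0)! = 1/12  (running 1/12)
  +(−1)^1/∏(1,1,0,0,4,1)! = -1/24  (running 1/24)
⟨..|..⟩ = √(288/7)·(1/24) = +0.267261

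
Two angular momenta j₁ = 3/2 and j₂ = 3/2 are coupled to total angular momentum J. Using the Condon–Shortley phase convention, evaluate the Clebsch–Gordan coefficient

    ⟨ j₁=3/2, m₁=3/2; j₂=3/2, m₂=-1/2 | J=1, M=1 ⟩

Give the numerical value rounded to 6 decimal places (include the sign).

+0.547723  (= +√(3/10))

j₁+j₂−J=2  J+j₁−j₂=1  J−j₁+j₂=1  j₁+j₂+J+1=5
(j₁±m₁, j₂±m₂, J±M) = (3,0,1,2,2,0)
P² = 6/5
sum k=0..0:
  [0] +1/2 = 1/2
S = 1/2
C² = P²·S² = 3/10 ; C = +0.547723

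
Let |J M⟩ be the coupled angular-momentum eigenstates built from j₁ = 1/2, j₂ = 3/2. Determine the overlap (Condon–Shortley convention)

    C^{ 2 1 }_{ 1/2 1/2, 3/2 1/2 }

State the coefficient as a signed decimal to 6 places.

+√(3/4) ≈ +0.866025

√[5·0!1!3!/5! · 1!0!2!1!3!1!] = √(3)
  +(−1)^0/∏(0,0,0,2,1,1)! = 1/2  (running 1/2)
⟨..|..⟩ = √(3)·(1/2) = +0.866025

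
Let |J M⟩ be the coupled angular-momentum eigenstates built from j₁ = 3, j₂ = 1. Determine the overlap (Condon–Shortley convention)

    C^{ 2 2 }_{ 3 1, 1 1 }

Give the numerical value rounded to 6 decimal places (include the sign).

√[5·2!4!0!/7! · 4!2!2!0!4!0!] = √(768/7)
  +(−1)^2/∏(2,0,0,0,4,0)! = 1/48  (running 1/48)
⟨..|..⟩ = √(768/7)·(1/48) = +0.218218

+√(1/21) ≈ +0.218218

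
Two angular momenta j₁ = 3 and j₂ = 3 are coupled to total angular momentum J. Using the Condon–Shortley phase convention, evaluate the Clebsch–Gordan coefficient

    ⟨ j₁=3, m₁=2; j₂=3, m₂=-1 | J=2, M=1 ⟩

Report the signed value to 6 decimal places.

-0.422577  (= −√(5/28))

triangle: 4!×2!×2!/9! = 96/362880
(j±m)!: 5!×1!×2!×4!×3!×1! = 34560
prefactor² = (2J+1)×Δ×N² = 320/7
  k=0: +1/(0!×4!×1!×2!×1!×0!) = 1/48
  k=1: −1/(1!×3!×0!×1!×2!×1!) = -1/12
Σ = -1/16  ⇒  CG² = 320/7×(-1/16)² = 5/28
CG = −√(5/28) = -0.422577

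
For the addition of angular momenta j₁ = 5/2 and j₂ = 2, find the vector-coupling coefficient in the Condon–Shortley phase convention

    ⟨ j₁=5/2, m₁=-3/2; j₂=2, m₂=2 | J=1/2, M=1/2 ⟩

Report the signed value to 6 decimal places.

+0.258199  (= +√(1/15))

triangle: 4!×1!×0!/6! = 24/720
(j±m)!: 1!×4!×4!×0!×1!×0! = 576
prefactor² = (2J+1)×Δ×N² = 192/5
  k=4: +1/(4!×0!×0!×0!×1!×0!) = 1/24
Σ = 1/24  ⇒  CG² = 192/5×1/24² = 1/15
CG = +√(1/15) = +0.258199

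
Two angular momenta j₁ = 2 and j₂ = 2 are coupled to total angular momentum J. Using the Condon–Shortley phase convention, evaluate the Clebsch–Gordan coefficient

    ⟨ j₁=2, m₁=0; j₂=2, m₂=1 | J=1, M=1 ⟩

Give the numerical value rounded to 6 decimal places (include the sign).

j₁+j₂−J=3  J+j₁−j₂=1  J−j₁+j₂=1  j₁+j₂+J+1=6
(j₁±m₁, j₂±m₂, J±M) = (2,2,3,1,2,0)
P² = 6/5
sum k=2..2:
  [2] +1/2 = 1/2
S = 1/2
C² = P²·S² = 3/10 ; C = +0.547723

+√(3/10) ≈ +0.547723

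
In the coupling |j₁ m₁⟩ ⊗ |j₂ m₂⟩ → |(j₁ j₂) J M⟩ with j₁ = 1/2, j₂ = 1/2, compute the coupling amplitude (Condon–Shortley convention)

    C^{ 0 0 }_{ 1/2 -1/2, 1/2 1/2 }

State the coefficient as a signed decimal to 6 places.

j₁+j₂−J=1  J+j₁−j₂=0  J−j₁+j₂=0  j₁+j₂+J+1=2
(j₁±m₁, j₂±m₂, J±M) = (0,1,1,0,0,0)
P² = 1/2
sum k=1..1:
  [1] −1/1 = -1
S = -1
C² = P²·S² = 1/2 ; C = -0.707107

-0.707107  (= −√(1/2))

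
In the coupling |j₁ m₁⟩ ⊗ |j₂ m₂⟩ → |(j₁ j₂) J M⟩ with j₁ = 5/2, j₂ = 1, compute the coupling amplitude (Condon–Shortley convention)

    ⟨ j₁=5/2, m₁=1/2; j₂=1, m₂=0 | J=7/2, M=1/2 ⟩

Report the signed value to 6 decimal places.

+√(4/7) = +0.755929

√[8·0!5!2!/8! · 3!2!1!1!4!3!] = √(576/7)
  +(−1)^0/∏(0,0,2,1,3,1)! = 1/12  (running 1/12)
⟨..|..⟩ = √(576/7)·(1/12) = +0.755929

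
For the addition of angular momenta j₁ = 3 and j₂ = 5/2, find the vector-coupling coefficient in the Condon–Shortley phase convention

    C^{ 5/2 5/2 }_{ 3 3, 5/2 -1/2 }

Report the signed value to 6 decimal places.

j₁+j₂−J=3  J+j₁−j₂=3  J−j₁+j₂=2  j₁+j₂+J+1=9
(j₁±m₁, j₂±m₂, J±M) = (6,0,2,3,5,0)
P² = 8640/7
sum k=0..0:
  [0] +1/72 = 1/72
S = 1/72
C² = P²·S² = 5/21 ; C = +0.487950

+√(5/21) = +0.487950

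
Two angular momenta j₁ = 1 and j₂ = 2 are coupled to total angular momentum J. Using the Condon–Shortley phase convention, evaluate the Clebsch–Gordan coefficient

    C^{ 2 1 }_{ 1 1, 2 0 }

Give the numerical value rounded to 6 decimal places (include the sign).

+0.707107  (= +√(1/2))

j₁+j₂−J=1  J+j₁−j₂=1  J−j₁+j₂=3  j₁+j₂+J+1=6
(j₁±m₁, j₂±m₂, J±M) = (2,0,2,2,3,1)
P² = 2
sum k=0..0:
  [0] +1/2 = 1/2
S = 1/2
C² = P²·S² = 1/2 ; C = +0.707107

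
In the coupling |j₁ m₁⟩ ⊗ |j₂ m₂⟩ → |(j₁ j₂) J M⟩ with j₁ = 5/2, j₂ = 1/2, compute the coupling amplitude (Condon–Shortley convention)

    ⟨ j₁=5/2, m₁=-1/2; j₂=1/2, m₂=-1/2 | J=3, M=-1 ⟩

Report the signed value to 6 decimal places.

+0.816497  (= +√(2/3))

j₁+j₂−J=0  J+j₁−j₂=5  J−j₁+j₂=1  j₁+j₂+J+1=7
(j₁±m₁, j₂±m₂, J±M) = (2,3,0,1,2,4)
P² = 96
sum k=0..0:
  [0] +1/12 = 1/12
S = 1/12
C² = P²·S² = 2/3 ; C = +0.816497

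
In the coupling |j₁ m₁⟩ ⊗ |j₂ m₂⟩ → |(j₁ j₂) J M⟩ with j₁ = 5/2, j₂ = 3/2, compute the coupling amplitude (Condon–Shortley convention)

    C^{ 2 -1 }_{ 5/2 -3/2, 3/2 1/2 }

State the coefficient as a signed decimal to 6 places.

triangle: 2!×3!×1!/7! = 12/5040
(j±m)!: 1!×4!×2!×1!×1!×3! = 288
prefactor² = (2J+1)×Δ×N² = 24/7
  k=1: −1/(1!×1!×3!×1!×0!×0!) = -1/6
  k=2: +1/(2!×0!×2!×0!×1!×1!) = 1/4
Σ = 1/12  ⇒  CG² = 24/7×1/12² = 1/42
CG = +√(1/42) = +0.154303

+√(1/42) ≈ +0.154303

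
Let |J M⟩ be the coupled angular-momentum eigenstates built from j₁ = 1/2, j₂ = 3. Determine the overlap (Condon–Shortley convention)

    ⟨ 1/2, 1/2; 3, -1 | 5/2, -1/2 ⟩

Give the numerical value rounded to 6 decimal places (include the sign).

+0.755929  (= +√(4/7))

j₁+j₂−J=1  J+j₁−j₂=0  J−j₁+j₂=5  j₁+j₂+J+1=7
(j₁±m₁, j₂±m₂, J±M) = (1,0,2,4,2,3)
P² = 576/7
sum k=0..0:
  [0] +1/12 = 1/12
S = 1/12
C² = P²·S² = 4/7 ; C = +0.755929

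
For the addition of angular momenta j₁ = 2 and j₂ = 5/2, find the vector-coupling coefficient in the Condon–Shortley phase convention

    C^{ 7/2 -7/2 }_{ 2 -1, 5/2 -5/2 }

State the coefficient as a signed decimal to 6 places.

j₁+j₂−J=1  J+j₁−j₂=3  J−j₁+j₂=4  j₁+j₂+J+1=9
(j₁±m₁, j₂±m₂, J±M) = (1,3,0,5,0,7)
P² = 11520
sum k=0..0:
  [0] +1/144 = 1/144
S = 1/144
C² = P²·S² = 5/9 ; C = +0.745356

+√(5/9) = +0.745356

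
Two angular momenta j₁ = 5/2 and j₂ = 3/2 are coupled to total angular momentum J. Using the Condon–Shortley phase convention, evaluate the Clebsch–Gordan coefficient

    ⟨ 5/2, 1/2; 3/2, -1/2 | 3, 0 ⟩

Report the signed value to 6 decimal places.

+0.447214  (= +√(1/5))

triangle: 1!*4!*2!/8! = 48/40320
(j±m)!: 3!*2!*1!*2!*3!*3! = 864
prefactor² = (2J+1)*Δ*N² = 36/5
  k=0: +1/(0!*1!*2!*1!*2!*1!) = 1/4
  k=1: −1/(1!*0!*1!*0!*3!*2!) = -1/12
Σ = 1/6  ⇒  CG² = 36/5*1/6² = 1/5
CG = +√(1/5) = +0.447214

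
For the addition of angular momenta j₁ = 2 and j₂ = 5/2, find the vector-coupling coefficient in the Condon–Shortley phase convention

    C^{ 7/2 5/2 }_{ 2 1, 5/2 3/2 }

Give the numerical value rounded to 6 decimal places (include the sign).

triangle: 1!×3!×4!/9! = 144/362880
(j±m)!: 3!×1!×4!×1!×6!×1! = 103680
prefactor² = (2J+1)×Δ×N² = 2304/7
  k=0: +1/(0!×1!×1!×4!×2!×0!) = 1/48
  k=1: −1/(1!×0!×0!×3!×3!×1!) = -1/36
Σ = -1/144  ⇒  CG² = 2304/7×(-1/144)² = 1/63
CG = −√(1/63) = -0.125988

−√(1/63) = -0.125988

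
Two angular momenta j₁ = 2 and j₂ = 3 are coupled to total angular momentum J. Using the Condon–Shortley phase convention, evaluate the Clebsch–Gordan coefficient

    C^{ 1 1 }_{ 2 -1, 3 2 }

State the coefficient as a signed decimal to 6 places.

triangle: 4!×0!×2!/7! = 48/5040
(j±m)!: 1!×3!×5!×1!×2!×0! = 1440
prefactor² = (2J+1)×Δ×N² = 288/7
  k=3: −1/(3!×1!×0!×2!×0!×0!) = -1/12
Σ = -1/12  ⇒  CG² = 288/7×(-1/12)² = 2/7
CG = −√(2/7) = -0.534522

−√(2/7) ≈ -0.534522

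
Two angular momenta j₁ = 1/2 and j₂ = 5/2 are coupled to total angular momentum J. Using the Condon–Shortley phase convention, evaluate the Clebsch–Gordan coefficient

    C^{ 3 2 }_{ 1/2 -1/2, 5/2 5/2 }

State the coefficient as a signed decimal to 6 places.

+0.408248  (= +√(1/6))

√[7·0!1!5!/7! · 0!1!5!0!5!1!] = √(2400)
  +(−1)^0/∏(0,0,1,5,0,0)! = 1/120  (running 1/120)
⟨..|..⟩ = √(2400)·(1/120) = +0.408248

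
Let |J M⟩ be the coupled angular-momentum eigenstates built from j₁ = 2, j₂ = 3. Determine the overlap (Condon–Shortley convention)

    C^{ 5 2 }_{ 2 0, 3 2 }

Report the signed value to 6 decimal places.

+0.547723

√[11·0!4!6!/11! · 2!2!5!1!7!3!] = √(69120)
  +(−1)^0/∏(0,0,2,5,2,1)! = 1/480  (running 1/480)
⟨..|..⟩ = √(69120)·(1/480) = +0.547723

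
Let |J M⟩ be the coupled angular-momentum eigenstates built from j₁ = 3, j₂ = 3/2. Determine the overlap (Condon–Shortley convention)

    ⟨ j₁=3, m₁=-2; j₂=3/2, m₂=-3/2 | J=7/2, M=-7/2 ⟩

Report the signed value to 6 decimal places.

triangle: 1!*5!*2!/9! = 240/362880
(j±m)!: 1!*5!*0!*3!*0!*7! = 3628800
prefactor² = (2J+1)*Δ*N² = 19200
  k=0: +1/(0!*1!*5!*0!*0!*2!) = 1/240
Σ = 1/240  ⇒  CG² = 19200*1/240² = 1/3
CG = +√(1/3) = +0.577350

+√(1/3) ≈ +0.577350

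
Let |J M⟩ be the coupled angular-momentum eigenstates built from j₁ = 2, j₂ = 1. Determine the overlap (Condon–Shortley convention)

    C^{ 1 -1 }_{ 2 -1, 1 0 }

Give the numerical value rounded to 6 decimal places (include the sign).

j₁+j₂−J=2  J+j₁−j₂=2  J−j₁+j₂=0  j₁+j₂+J+1=5
(j₁±m₁, j₂±m₂, J±M) = (1,3,1,1,0,2)
P² = 6/5
sum k=1..1:
  [1] −1/2 = -1/2
S = -1/2
C² = P²·S² = 3/10 ; C = -0.547723

-0.547723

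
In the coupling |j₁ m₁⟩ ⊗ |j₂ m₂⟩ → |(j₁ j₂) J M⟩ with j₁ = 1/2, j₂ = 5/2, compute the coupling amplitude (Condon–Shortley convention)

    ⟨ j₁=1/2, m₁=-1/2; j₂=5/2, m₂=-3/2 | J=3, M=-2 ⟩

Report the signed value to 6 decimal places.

+0.912871

√[7·0!1!5!/7! · 0!1!1!4!1!5!] = √(480)
  +(−1)^0/∏(0,0,1,1,0,4)! = 1/24  (running 1/24)
⟨..|..⟩ = √(480)·(1/24) = +0.912871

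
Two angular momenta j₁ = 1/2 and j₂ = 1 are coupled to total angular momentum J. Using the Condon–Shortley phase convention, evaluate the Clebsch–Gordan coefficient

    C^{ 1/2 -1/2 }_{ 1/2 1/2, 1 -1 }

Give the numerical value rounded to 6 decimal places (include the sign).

+√(2/3) ≈ +0.816497

j₁+j₂−J=1  J+j₁−j₂=0  J−j₁+j₂=1  j₁+j₂+J+1=3
(j₁±m₁, j₂±m₂, J±M) = (1,0,0,2,0,1)
P² = 2/3
sum k=0..0:
  [0] +1/1 = 1
S = 1
C² = P²·S² = 2/3 ; C = +0.816497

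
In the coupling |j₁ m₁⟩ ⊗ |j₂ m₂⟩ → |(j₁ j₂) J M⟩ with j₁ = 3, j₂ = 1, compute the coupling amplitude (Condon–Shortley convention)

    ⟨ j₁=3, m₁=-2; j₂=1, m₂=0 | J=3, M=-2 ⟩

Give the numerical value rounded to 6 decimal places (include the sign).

triangle: 1!·5!·1!/8! = 120/40320
(j±m)!: 1!·5!·1!·1!·1!·5! = 14400
prefactor² = (2J+1)·Δ·N² = 300
  k=0: +1/(0!·1!·5!·1!·0!·0!) = 1/120
  k=1: −1/(1!·0!·4!·0!·1!·1!) = -1/24
Σ = -1/30  ⇒  CG² = 300·(-1/30)² = 1/3
CG = −√(1/3) = -0.577350

-0.577350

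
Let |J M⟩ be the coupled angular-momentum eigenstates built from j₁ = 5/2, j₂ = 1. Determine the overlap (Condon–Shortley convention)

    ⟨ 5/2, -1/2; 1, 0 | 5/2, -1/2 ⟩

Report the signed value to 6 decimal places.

√[6·1!4!1!/7! · 2!3!1!1!2!3!] = √(144/35)
  +(−1)^0/∏(0,1,3,1,1,0)! = 1/6  (running 1/6)
  +(−1)^1/∏(1,0,2,0,2,1)! = -1/4  (running -1/12)
⟨..|..⟩ = √(144/35)·(-1/12) = -0.169031

-0.169031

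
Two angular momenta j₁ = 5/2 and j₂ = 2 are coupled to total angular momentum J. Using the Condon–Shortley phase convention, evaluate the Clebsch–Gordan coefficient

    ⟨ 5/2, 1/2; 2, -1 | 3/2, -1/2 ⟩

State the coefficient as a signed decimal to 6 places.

−√(5/21) = -0.487950

triangle: 3!·2!·1!/7! = 12/5040
(j±m)!: 3!·2!·1!·3!·1!·2! = 144
prefactor² = (2J+1)·Δ·N² = 48/35
  k=0: +1/(0!·3!·2!·1!·0!·0!) = 1/12
  k=1: −1/(1!·2!·1!·0!·1!·1!) = -1/2
Σ = -5/12  ⇒  CG² = 48/35·(-5/12)² = 5/21
CG = −√(5/21) = -0.487950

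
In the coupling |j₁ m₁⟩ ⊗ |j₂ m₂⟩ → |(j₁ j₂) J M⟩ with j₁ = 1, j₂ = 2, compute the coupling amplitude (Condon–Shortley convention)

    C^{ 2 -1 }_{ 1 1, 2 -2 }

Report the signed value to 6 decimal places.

+0.577350

triangle: 1!·1!·3!/6! = 6/720
(j±m)!: 2!·0!·0!·4!·1!·3! = 288
prefactor² = (2J+1)·Δ·N² = 12
  k=0: +1/(0!·1!·0!·0!·1!·3!) = 1/6
Σ = 1/6  ⇒  CG² = 12·1/6² = 1/3
CG = +√(1/3) = +0.577350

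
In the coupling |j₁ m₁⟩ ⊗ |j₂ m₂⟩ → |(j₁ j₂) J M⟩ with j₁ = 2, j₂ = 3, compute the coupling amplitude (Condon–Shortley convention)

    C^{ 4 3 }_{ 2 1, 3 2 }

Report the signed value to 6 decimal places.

-0.223607  (= −√(1/20))

j₁+j₂−J=1  J+j₁−j₂=3  J−j₁+j₂=5  j₁+j₂+J+1=10
(j₁±m₁, j₂±m₂, J±M) = (3,1,5,1,7,1)
P² = 6480
sum k=0..1:
  [0] +1/240 = 1/240
  [1] −1/144 = -1/144
S = -1/360
C² = P²·S² = 1/20 ; C = -0.223607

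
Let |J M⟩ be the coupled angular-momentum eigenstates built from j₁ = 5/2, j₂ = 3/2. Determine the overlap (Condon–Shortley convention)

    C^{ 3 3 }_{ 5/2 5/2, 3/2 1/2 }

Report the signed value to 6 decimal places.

+√(5/8) ≈ +0.790569

triangle: 1!×4!×2!/8! = 48/40320
(j±m)!: 5!×0!×2!×1!×6!×0! = 172800
prefactor² = (2J+1)×Δ×N² = 1440
  k=0: +1/(0!×1!×0!×2!×4!×0!) = 1/48
Σ = 1/48  ⇒  CG² = 1440×1/48² = 5/8
CG = +√(5/8) = +0.790569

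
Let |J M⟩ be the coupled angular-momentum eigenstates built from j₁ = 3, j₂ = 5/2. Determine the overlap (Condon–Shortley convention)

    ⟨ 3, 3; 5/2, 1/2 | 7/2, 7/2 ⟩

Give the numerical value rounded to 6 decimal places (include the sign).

+0.577350

√[8·2!4!3!/10! · 6!0!3!2!7!0!] = √(27648)
  +(−1)^0/∏(0,2,0,3,4,0)! = 1/288  (running 1/288)
⟨..|..⟩ = √(27648)·(1/288) = +0.577350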